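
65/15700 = 13/3140 = 0.00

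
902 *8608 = 7764416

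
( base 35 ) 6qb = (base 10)8271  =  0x204f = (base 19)13H6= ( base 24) E8F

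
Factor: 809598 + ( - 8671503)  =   - 7861905 = - 3^2*5^1*17^1*43^1*239^1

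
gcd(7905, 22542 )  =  51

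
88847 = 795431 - 706584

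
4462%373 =359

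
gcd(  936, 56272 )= 8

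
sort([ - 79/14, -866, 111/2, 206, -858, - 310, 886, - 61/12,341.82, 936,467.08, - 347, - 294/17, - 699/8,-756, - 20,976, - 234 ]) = [ - 866, - 858, -756 , - 347, - 310, - 234, - 699/8, - 20, - 294/17, - 79/14, - 61/12, 111/2, 206,  341.82,467.08,886, 936, 976]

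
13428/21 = 639 + 3/7 = 639.43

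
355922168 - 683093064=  - 327170896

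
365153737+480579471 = 845733208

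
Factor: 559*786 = 2^1*3^1*13^1*43^1* 131^1  =  439374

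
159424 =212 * 752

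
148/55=2+ 38/55 = 2.69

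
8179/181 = 45+34/181=45.19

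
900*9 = 8100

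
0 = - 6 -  -6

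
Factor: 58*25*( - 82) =  -  2^2*5^2*29^1*41^1 = - 118900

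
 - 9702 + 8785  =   - 917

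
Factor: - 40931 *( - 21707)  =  7^2 * 11^1*61^2 * 443^1 = 888489217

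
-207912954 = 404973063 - 612886017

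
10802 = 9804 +998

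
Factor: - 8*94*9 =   -  2^4*3^2* 47^1 = - 6768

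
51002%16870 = 392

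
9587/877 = 10 + 817/877 = 10.93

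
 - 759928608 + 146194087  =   - 613734521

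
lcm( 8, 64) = 64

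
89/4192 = 89/4192= 0.02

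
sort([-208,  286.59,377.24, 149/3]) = [ - 208, 149/3, 286.59, 377.24]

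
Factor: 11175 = 3^1*5^2 *149^1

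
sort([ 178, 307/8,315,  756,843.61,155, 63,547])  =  [307/8 , 63,155,178,315, 547, 756,843.61]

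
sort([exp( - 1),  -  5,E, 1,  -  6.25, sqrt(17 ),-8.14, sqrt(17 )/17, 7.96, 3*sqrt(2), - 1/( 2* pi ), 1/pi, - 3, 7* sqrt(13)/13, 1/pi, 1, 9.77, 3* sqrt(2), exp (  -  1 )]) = [ -8.14,-6.25,-5, - 3 , - 1/(2*pi),sqrt(17 )/17, 1/pi, 1/pi, exp( -1 ), exp(-1) , 1,1, 7*sqrt( 13)/13, E,  sqrt( 17 ),3 * sqrt (2) , 3*sqrt(2 ), 7.96, 9.77] 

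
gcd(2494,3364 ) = 58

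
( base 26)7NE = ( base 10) 5344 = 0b1010011100000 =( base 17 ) 1186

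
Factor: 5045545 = 5^1*19^1*173^1 * 307^1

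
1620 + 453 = 2073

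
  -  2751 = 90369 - 93120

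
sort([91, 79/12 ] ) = [ 79/12, 91] 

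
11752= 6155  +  5597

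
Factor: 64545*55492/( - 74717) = - 3581731140/74717 = - 2^2*3^1*5^1*13^1 *331^1 *13873^1 * 74717^( - 1)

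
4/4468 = 1/1117 = 0.00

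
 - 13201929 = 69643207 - 82845136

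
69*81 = 5589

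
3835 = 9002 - 5167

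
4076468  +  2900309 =6976777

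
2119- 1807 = 312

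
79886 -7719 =72167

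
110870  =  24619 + 86251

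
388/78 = 4+38/39 = 4.97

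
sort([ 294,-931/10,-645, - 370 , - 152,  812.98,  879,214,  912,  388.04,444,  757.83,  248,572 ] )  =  [  -  645, - 370, - 152, - 931/10,214,  248,294, 388.04, 444,  572, 757.83, 812.98, 879, 912]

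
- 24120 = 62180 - 86300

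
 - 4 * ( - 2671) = 10684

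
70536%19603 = 11727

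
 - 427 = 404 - 831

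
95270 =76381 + 18889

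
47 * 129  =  6063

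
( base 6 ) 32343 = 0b1000101100111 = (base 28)5j3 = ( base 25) 735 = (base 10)4455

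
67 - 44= 23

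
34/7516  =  17/3758 = 0.00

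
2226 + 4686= 6912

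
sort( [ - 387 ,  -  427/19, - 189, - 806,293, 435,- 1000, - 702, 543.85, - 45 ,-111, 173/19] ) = [ -1000, - 806, -702, - 387, - 189 ,-111,-45,  -  427/19,173/19,293,435, 543.85]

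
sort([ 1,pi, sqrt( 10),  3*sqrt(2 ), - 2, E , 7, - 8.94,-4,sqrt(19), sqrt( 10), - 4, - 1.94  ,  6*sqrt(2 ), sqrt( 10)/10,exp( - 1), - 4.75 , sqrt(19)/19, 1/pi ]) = [ - 8.94, - 4.75, - 4, - 4, - 2, - 1.94,sqrt ( 19 ) /19,sqrt( 10 ) /10,1/pi,exp ( - 1 ), 1, E,pi,sqrt( 10),sqrt(10),3*sqrt(2),sqrt(19), 7,6 * sqrt( 2) ]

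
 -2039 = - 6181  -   - 4142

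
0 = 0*2079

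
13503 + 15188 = 28691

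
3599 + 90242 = 93841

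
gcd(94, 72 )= 2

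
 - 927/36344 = -1  +  35417/36344 = -0.03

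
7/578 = 7/578=   0.01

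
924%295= 39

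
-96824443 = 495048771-591873214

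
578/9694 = 289/4847 = 0.06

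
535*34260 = 18329100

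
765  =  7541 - 6776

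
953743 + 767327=1721070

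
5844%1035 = 669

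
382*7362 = 2812284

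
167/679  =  167/679 = 0.25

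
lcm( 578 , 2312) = 2312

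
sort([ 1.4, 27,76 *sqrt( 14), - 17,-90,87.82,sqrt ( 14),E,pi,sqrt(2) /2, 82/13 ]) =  [  -  90, - 17,sqrt( 2)/2,1.4,E,pi,sqrt (14), 82/13,27,87.82,76*sqrt( 14 )]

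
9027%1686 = 597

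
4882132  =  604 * 8083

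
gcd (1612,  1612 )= 1612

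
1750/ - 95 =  - 19 + 11/19 = - 18.42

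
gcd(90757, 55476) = 1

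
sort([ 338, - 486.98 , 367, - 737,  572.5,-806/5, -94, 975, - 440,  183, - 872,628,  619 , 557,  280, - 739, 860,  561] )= [ - 872,-739,-737,  -  486.98, - 440, -806/5, - 94,183,280,338, 367, 557,561,572.5,  619,628,860,975 ] 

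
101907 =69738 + 32169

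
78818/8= 39409/4 =9852.25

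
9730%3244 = 3242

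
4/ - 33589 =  -4/33589= - 0.00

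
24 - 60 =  - 36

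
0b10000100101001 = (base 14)3145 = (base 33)7Q8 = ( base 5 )232424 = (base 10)8489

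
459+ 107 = 566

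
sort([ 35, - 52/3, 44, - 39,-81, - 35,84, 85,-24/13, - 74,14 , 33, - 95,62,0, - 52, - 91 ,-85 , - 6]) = [ - 95,-91, - 85,-81, - 74, - 52, - 39,  -  35, - 52/3, - 6 , - 24/13,  0, 14, 33, 35, 44 , 62 , 84, 85] 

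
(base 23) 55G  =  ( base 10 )2776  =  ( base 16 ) ad8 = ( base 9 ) 3724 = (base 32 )2mo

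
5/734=5/734=   0.01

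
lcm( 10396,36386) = 72772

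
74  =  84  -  10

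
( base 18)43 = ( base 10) 75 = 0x4B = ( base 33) 29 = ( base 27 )2l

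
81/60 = 27/20 = 1.35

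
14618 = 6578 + 8040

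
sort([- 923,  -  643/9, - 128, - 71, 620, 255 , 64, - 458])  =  [ - 923, -458, - 128, - 643/9, - 71,64,255, 620 ] 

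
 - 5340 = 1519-6859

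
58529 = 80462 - 21933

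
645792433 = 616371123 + 29421310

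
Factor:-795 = -3^1* 5^1*53^1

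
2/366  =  1/183 = 0.01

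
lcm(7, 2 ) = 14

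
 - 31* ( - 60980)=1890380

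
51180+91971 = 143151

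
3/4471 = 3/4471 = 0.00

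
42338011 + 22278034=64616045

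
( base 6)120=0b110000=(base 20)28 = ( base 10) 48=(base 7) 66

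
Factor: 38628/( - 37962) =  - 2^1*3^(  -  1) * 19^( -1 ) * 29^1 = -58/57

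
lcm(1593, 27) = 1593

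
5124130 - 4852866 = 271264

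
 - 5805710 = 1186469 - 6992179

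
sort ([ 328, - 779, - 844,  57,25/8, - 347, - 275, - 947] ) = [ - 947, - 844, - 779, - 347,  -  275, 25/8,57,328]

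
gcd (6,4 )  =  2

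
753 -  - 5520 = 6273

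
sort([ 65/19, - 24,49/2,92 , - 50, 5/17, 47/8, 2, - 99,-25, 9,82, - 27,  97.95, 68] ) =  [- 99, - 50, - 27, - 25,-24,5/17,2, 65/19, 47/8, 9 , 49/2,68, 82, 92, 97.95]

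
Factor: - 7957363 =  - 1871^1*4253^1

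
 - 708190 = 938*( - 755)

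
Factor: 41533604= 2^2*7^1*1483343^1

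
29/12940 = 29/12940 = 0.00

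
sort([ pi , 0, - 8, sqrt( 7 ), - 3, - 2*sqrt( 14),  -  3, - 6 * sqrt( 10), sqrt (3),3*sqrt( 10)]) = [-6*sqrt(10), - 8, - 2*sqrt(14 ), - 3, - 3,0,sqrt ( 3) , sqrt (7),pi, 3 * sqrt(10)]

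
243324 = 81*3004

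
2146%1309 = 837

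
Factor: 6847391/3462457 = 19^1* 71^ ( - 1) * 199^1 * 1811^1*48767^( - 1)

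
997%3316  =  997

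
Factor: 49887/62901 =23/29 = 23^1*29^( - 1 )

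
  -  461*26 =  - 11986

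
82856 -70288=12568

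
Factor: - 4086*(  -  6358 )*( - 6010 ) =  - 2^3*3^2 * 5^1*11^1*17^2*227^1*601^1  =  - 156132515880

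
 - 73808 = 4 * ( - 18452 )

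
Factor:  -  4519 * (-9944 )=2^3 * 11^1*113^1*4519^1 =44936936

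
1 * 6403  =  6403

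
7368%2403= 159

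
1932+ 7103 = 9035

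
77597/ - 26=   -  2985  +  1/2 = - 2984.50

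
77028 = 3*25676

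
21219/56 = 21219/56= 378.91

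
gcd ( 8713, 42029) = 1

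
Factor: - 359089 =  - 163^1*2203^1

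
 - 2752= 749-3501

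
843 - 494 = 349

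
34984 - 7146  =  27838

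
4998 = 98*51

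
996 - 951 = 45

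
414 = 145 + 269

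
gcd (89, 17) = 1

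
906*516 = 467496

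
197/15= 197/15 = 13.13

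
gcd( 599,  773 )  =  1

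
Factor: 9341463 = 3^1*3113821^1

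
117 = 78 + 39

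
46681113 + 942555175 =989236288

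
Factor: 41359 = 59^1*701^1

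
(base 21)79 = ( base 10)156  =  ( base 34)4K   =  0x9C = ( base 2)10011100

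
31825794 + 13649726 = 45475520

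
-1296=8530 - 9826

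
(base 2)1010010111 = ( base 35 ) ix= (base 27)of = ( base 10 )663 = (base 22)183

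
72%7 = 2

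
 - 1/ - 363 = 1/363 = 0.00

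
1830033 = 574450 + 1255583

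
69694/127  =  69694/127   =  548.77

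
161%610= 161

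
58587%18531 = 2994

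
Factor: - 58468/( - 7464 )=47/6  =  2^( - 1 ) * 3^( -1) * 47^1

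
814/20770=407/10385 =0.04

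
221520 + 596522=818042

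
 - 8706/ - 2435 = 3 + 1401/2435 = 3.58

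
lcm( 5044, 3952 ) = 383344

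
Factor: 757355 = 5^1*151471^1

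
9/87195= 3/29065= 0.00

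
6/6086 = 3/3043 = 0.00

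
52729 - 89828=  - 37099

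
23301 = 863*27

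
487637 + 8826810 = 9314447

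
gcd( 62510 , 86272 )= 2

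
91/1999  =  91/1999 =0.05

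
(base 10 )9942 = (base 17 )206E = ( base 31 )aam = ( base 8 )23326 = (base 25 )fmh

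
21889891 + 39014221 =60904112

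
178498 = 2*89249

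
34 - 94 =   -  60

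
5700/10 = 570 = 570.00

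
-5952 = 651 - 6603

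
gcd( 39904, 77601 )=1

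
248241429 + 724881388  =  973122817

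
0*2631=0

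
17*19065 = 324105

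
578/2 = 289 = 289.00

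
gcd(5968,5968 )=5968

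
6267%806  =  625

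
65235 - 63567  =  1668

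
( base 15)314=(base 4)22312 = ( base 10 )694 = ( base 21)1C1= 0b1010110110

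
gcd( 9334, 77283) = 1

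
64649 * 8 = 517192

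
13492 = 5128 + 8364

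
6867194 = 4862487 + 2004707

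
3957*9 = 35613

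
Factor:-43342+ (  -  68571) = -111913 = - 111913^1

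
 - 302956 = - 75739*4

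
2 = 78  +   - 76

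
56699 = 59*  961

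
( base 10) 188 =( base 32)5s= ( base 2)10111100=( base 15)C8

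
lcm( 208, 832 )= 832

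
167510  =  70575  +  96935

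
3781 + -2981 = 800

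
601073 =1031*583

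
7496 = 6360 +1136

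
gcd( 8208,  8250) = 6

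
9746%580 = 466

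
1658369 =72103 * 23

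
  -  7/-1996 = 7/1996= 0.00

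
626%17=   14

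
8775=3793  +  4982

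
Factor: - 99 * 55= -5445 = - 3^2*5^1*11^2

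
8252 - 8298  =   - 46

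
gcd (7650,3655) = 85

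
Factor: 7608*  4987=2^3*3^1*317^1 * 4987^1= 37941096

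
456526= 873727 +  - 417201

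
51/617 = 51/617 = 0.08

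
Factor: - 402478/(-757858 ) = 201239/378929=61^1*3299^1*378929^( - 1)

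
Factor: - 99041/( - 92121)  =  3^(  -  1)* 30707^ ( - 1 ) * 99041^1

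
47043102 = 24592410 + 22450692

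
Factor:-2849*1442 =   -  4108258 = - 2^1*7^2*11^1*37^1*103^1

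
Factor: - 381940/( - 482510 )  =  2^1 * 7^( - 1)*13^2*61^( - 1) = 338/427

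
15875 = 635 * 25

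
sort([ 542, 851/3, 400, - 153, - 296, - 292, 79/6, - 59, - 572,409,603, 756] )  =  [ - 572, - 296,-292, - 153, - 59, 79/6, 851/3,  400,409, 542, 603,756]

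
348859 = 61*5719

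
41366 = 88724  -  47358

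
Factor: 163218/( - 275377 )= - 2^1*3^1*11^1 * 383^ ( - 1)*719^( -1)*2473^1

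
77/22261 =77/22261 = 0.00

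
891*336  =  299376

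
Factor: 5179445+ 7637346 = 12816791 = 13^2*181^1*419^1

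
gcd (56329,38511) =1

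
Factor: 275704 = 2^3*11^1*13^1*241^1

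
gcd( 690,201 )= 3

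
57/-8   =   - 8 + 7/8 = -7.12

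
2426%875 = 676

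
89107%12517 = 1488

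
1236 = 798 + 438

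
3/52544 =3/52544 =0.00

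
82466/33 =2498 +32/33  =  2498.97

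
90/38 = 2  +  7/19 = 2.37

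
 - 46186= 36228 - 82414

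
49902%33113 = 16789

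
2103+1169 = 3272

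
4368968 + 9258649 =13627617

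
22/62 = 11/31 = 0.35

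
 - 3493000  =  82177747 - 85670747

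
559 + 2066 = 2625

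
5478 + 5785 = 11263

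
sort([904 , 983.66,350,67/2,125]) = [67/2, 125, 350,904,983.66]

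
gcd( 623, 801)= 89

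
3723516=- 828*( - 4497 )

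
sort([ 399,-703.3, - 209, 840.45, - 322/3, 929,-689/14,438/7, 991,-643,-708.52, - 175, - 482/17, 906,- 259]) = [ - 708.52, -703.3, - 643,-259,  -  209,-175,-322/3,-689/14,-482/17,438/7 , 399 , 840.45, 906,929,  991]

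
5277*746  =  3936642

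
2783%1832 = 951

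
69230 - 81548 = -12318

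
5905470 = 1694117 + 4211353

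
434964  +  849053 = 1284017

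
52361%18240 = 15881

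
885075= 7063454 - 6178379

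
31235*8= 249880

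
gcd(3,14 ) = 1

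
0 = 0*734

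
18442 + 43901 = 62343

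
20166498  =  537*37554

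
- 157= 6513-6670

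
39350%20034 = 19316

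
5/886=5/886 = 0.01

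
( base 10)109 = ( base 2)1101101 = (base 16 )6d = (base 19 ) 5e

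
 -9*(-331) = 2979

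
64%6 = 4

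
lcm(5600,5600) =5600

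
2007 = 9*223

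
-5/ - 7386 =5/7386=   0.00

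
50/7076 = 25/3538 = 0.01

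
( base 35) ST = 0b1111110001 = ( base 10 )1009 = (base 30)13j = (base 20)2A9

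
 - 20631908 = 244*( - 84557) 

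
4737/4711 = 1 + 26/4711 =1.01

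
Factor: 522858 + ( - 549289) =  - 26431^1 = - 26431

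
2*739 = 1478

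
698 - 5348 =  - 4650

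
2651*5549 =14710399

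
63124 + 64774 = 127898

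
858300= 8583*100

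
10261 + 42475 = 52736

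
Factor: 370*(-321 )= - 118770=- 2^1*3^1*5^1*37^1*107^1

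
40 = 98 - 58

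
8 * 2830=22640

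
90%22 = 2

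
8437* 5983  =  50478571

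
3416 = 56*61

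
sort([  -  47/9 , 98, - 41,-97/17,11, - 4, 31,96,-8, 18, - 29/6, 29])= [ - 41, - 8, - 97/17 , - 47/9,-29/6, - 4, 11,  18,29,31,  96,  98]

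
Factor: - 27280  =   - 2^4*5^1*11^1 * 31^1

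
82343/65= 82343/65  =  1266.82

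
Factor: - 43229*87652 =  - 2^2* 17^1*139^1*311^1*1289^1=-  3789108308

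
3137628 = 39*80452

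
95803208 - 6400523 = 89402685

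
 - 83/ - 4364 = 83/4364  =  0.02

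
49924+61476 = 111400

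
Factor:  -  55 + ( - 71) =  - 2^1*3^2*7^1 = -126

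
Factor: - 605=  - 5^1*11^2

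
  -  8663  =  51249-59912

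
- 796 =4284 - 5080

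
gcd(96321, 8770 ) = 1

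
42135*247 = 10407345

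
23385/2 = 23385/2 =11692.50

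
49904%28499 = 21405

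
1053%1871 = 1053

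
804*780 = 627120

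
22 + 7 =29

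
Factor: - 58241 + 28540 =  - 7^1*4243^1 = - 29701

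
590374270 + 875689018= 1466063288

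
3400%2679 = 721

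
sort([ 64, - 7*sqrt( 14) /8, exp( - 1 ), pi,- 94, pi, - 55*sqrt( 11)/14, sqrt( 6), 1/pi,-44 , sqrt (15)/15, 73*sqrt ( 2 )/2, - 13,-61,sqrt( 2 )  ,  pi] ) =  [-94, - 61 , - 44, - 55*sqrt(11)/14, -13, - 7*sqrt(14 )/8, sqrt( 15 )/15 , 1/pi,exp( - 1), sqrt( 2),  sqrt( 6), pi, pi,  pi,73*sqrt( 2)/2,  64] 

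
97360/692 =24340/173 = 140.69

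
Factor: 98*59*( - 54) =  - 312228 = -  2^2*3^3*7^2*59^1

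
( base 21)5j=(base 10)124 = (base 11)103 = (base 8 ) 174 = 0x7C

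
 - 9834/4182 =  - 3 + 452/697 = - 2.35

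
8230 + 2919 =11149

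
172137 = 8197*21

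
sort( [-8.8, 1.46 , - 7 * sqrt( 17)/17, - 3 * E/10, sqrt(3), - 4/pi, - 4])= [ - 8.8 , - 4, - 7*sqrt( 17 ) /17, - 4/pi, - 3  *E/10, 1.46, sqrt( 3 )]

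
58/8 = 29/4 = 7.25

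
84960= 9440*9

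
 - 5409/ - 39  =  1803/13 = 138.69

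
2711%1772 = 939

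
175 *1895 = 331625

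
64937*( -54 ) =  - 3506598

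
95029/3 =95029/3=31676.33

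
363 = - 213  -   - 576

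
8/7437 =8/7437  =  0.00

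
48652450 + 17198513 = 65850963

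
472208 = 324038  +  148170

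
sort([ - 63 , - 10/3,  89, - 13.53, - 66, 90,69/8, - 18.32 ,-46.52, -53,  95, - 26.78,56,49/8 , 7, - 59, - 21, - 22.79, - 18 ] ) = [ - 66,-63, - 59, - 53, - 46.52, - 26.78, - 22.79, - 21 , - 18.32,-18,-13.53, - 10/3, 49/8,  7,69/8,56,89, 90,  95]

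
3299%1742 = 1557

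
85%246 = 85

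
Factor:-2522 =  - 2^1*13^1*97^1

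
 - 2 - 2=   -  4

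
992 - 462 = 530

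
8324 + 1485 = 9809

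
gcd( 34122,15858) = 6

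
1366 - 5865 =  - 4499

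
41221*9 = 370989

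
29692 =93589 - 63897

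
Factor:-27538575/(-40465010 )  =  2^( -1)*3^1*5^1*577^ (-1 )*7013^(  -  1 )*367181^1 = 5507715/8093002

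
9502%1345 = 87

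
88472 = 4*22118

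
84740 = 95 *892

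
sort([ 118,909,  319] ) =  [118,319,909] 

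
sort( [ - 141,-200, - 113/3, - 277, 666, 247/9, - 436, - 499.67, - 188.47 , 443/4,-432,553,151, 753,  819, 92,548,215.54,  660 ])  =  [ - 499.67, - 436, - 432, - 277,- 200 , - 188.47, - 141 , - 113/3, 247/9, 92,  443/4, 151, 215.54, 548,553, 660, 666,753,819]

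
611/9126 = 47/702 = 0.07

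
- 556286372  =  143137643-699424015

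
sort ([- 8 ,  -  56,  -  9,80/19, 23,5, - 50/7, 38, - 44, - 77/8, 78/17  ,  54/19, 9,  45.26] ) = [ - 56, - 44, - 77/8,-9,- 8, - 50/7,54/19, 80/19, 78/17, 5, 9, 23,38, 45.26 ] 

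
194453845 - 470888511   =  -276434666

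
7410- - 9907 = 17317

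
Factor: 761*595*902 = 408421090 = 2^1*5^1*7^1*11^1* 17^1*41^1*761^1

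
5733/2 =2866+1/2= 2866.50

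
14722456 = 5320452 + 9402004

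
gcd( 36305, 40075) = 5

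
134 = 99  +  35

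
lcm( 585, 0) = 0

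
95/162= 95/162 = 0.59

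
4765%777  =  103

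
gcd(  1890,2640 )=30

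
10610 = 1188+9422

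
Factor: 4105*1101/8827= 3^1*5^1*7^(- 1 )*13^( - 1 )*97^(  -  1)*367^1*821^1=4519605/8827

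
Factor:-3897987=-3^1 * 37^1 * 35117^1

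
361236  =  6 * 60206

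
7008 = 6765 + 243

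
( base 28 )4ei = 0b110111011010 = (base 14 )1414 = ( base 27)4N9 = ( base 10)3546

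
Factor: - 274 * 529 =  - 2^1 * 23^2 * 137^1 = - 144946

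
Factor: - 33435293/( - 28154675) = 5^(-2)*19^( - 1 )*1061^1*31513^1*59273^( - 1)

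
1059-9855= - 8796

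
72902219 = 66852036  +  6050183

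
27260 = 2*13630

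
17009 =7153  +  9856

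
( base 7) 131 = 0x47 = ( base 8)107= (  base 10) 71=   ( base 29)2D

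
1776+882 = 2658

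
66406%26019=14368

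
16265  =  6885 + 9380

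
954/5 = 190 + 4/5=190.80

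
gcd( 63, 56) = 7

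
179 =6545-6366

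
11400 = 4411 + 6989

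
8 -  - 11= 19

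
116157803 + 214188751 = 330346554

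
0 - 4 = - 4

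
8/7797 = 8/7797 = 0.00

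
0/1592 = 0 = 0.00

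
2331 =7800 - 5469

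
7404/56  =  1851/14 = 132.21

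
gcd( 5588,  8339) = 1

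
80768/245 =329 + 163/245 = 329.67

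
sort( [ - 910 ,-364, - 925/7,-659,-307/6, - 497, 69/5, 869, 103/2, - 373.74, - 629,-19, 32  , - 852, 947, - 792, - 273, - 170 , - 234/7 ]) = [-910, - 852, - 792,  -  659 , - 629, - 497,-373.74, - 364, - 273, - 170, - 925/7, - 307/6, - 234/7,-19,69/5, 32, 103/2 , 869,  947 ]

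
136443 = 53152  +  83291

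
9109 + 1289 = 10398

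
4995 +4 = 4999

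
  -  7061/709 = -10+29/709 = - 9.96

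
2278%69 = 1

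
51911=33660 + 18251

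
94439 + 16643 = 111082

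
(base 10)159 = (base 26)63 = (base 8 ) 237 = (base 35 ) 4j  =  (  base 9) 186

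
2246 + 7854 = 10100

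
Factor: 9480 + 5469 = 3^2*11^1*151^1 = 14949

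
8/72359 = 8/72359 = 0.00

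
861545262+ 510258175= 1371803437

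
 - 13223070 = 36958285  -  50181355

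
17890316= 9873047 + 8017269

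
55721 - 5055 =50666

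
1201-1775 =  - 574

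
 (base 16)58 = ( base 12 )74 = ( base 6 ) 224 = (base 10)88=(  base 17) 53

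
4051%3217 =834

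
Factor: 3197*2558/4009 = 2^1*19^( - 1)*23^1*139^1*211^ (-1 )*1279^1 = 8177926/4009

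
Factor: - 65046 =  - 2^1 * 3^1*37^1*293^1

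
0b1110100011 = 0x3A3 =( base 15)421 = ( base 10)931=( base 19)2B0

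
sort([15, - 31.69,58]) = [ - 31.69, 15, 58 ]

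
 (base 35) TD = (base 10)1028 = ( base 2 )10000000100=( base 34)u8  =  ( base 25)1g3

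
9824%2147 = 1236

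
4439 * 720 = 3196080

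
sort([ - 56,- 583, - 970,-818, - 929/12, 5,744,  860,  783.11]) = [ -970, - 818, - 583,-929/12, - 56, 5,744,783.11, 860]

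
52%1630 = 52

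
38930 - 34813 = 4117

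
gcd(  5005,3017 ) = 7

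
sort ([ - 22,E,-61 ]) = [-61,  -  22, E]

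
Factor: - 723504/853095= - 241168/284365 = -2^4* 5^(-1) *15073^1 * 56873^( - 1) 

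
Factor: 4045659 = 3^1* 1348553^1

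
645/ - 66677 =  - 1+66032/66677 = -  0.01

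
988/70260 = 247/17565 = 0.01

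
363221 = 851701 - 488480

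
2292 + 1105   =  3397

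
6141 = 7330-1189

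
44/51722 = 2/2351 = 0.00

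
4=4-0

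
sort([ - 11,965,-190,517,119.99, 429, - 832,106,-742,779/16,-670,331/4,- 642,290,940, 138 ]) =[ - 832,-742,-670,-642,-190, - 11,779/16,331/4,106,119.99,138,290,429,517, 940, 965]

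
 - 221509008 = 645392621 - 866901629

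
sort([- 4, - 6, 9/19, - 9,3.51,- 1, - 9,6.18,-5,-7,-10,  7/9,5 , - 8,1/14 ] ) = [ - 10, - 9,-9,-8 , -7,  -  6, - 5,-4,- 1, 1/14,9/19, 7/9,  3.51, 5,6.18]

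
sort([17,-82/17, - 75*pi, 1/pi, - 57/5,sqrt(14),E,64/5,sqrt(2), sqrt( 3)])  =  [ - 75*pi, - 57/5,-82/17,1/pi,sqrt(2),sqrt( 3 ),E,sqrt( 14), 64/5,17 ] 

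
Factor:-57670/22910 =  - 73/29 = -29^( -1 ) * 73^1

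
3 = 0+3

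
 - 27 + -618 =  - 645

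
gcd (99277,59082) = 1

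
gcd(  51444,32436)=36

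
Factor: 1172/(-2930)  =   - 2/5=   - 2^1*5^(- 1)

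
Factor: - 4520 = - 2^3*5^1*113^1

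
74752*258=19286016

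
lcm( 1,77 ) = 77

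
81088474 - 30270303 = 50818171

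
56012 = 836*67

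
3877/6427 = 3877/6427 = 0.60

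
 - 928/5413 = -928/5413 = - 0.17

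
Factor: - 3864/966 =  - 4 = - 2^2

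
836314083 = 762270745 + 74043338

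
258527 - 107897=150630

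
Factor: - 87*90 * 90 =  - 704700 = - 2^2*3^5*5^2*29^1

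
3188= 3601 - 413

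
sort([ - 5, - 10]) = [ - 10,-5]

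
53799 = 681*79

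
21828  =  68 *321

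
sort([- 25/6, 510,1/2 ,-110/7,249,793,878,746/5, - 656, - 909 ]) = [  -  909, - 656,- 110/7,- 25/6 , 1/2,746/5,249,  510,793, 878]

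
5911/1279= 4 + 795/1279 =4.62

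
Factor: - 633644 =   -  2^2*11^1 * 14401^1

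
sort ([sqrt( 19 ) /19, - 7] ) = [ - 7, sqrt( 19 ) /19]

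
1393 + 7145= 8538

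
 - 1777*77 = -136829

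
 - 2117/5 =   -  424 + 3/5=-423.40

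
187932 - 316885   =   - 128953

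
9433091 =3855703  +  5577388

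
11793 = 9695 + 2098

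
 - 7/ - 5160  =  7/5160 = 0.00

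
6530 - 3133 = 3397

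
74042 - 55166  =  18876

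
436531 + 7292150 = 7728681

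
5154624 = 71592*72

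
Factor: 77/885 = 3^( - 1)*5^ ( - 1)*7^1 * 11^1*59^( - 1) 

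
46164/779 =59 + 203/779  =  59.26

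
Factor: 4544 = 2^6*71^1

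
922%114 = 10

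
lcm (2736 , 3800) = 68400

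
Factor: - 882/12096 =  - 2^( - 5)*3^( -1 )*7^1 = -7/96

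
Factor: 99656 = 2^3*12457^1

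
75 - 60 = 15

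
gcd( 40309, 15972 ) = 1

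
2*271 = 542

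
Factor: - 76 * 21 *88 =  - 2^5*3^1 * 7^1 * 11^1*19^1  =  -140448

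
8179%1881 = 655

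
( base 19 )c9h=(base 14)190c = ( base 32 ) 4D8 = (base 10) 4520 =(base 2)1000110101000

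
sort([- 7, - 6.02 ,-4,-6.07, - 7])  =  [ - 7, - 7 , -6.07, - 6.02, - 4 ] 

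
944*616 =581504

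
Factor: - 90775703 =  - 90775703^1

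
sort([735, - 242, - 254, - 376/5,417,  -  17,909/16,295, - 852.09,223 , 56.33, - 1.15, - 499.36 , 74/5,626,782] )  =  [ - 852.09, - 499.36, - 254 , - 242 ,-376/5, - 17 , - 1.15, 74/5,  56.33, 909/16,223,  295,417, 626, 735,  782] 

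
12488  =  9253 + 3235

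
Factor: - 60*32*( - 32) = 61440  =  2^12*3^1*5^1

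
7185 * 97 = 696945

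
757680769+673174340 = 1430855109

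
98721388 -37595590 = 61125798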